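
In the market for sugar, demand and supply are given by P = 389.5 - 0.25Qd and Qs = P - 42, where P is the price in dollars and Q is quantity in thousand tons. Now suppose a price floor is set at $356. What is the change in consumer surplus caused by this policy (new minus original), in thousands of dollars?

Rearranging demand gives Qd = 1558 - 4P. Setting quantity demanded equal to quantity supplied, 1558 - 4P = P - 42, gives P* = 320 and Q* = 278.
Since 356 > 320, the floor is binding.
At P = 356: Qd = 1558 - 4·356 = 134 and Qs = 356 - 42 = 314.
Consumer surplus without the control is ½ · (389.5 - 320) · 278 = 9660.5.
With the floor, consumers buy 134 units at 356, so CS = ½ · (389.5 - 356) · 134 = 2244.5.
Change in consumer surplus = 2244.5 - 9660.5 = -7416.

-7416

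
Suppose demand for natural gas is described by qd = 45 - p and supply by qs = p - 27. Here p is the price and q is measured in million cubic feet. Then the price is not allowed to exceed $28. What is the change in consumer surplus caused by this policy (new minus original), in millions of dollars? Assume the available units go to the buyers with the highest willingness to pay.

-24

Without the control the market clears where 45 - p = p - 27, i.e. p* = 36 and q* = 9.
Since 28 < 36, the ceiling is binding.
At p = 28: qd = 45 - 28 = 17 and qs = 28 - 27 = 1.
Consumer surplus without the control is ½ · (45 - 36) · 9 = 40.5.
With the ceiling, 1 units are sold at 28 (assume they go to the highest-value buyers). The demand price at q = 1 is 44, so CS = ½ · [(45 - 28) + (44 - 28)] · 1 = 16.5.
Change in consumer surplus = 16.5 - 40.5 = -24.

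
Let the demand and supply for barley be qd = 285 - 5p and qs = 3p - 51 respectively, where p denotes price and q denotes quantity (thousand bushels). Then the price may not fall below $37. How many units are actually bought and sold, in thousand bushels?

Without the control the market clears where 285 - 5p = 3p - 51, i.e. p* = 42 and q* = 75.
The floor of 37 is below the equilibrium price 42, so it is not binding; the market clears at p* = 42, q* = 75.

75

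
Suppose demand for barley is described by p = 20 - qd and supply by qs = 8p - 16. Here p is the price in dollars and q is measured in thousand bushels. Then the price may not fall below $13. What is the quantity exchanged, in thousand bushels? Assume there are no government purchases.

Rearranging demand gives qd = 20 - p. Equilibrium: 20 - p = 8p - 16, so 36 = 9p and p* = 4, q* = 16.
Because the floor (13) lies above the market-clearing price, it is binding.
At p = 13: qd = 20 - 13 = 7 and qs = 8·13 - 16 = 88.
The quantity actually transacted is the short side, demand: 7.

7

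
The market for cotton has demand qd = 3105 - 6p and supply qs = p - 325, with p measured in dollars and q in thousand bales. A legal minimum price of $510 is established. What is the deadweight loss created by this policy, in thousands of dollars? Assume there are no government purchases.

Equilibrium: 3105 - 6p = p - 325, so 3430 = 7p and p* = 490, q* = 165.
Because the floor (510) lies above the market-clearing price, it is binding.
At p = 510: qd = 3105 - 6·510 = 45 and qs = 510 - 325 = 185.
Quantity traded falls to 45. At q = 45 the demand price is (3105 - 45)/6 = 510 and the supply price is 325 + 45 = 370.
Deadweight loss = ½ · (510 - 370) · (165 - 45) = ½ · 140 · 120 = 8400.

8400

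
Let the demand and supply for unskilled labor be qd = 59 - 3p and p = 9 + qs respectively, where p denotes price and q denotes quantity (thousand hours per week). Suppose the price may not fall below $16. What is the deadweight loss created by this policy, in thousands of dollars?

0

Rearranging supply gives qs = p - 9. Setting quantity demanded equal to quantity supplied, 59 - 3p = p - 9, gives p* = 17 and q* = 8.
Since 16 is below p* = 17, the floor does not bind and the free-market outcome prevails.
Since the control does not bind, no trades are prevented and deadweight loss is zero.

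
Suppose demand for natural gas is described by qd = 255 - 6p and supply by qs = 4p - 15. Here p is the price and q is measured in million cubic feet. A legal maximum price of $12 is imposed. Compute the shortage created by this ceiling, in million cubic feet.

150

In a free market, 255 - 6p = 4p - 15 gives the equilibrium p* = 27, q* = 93.
Because the ceiling (12) lies below the market-clearing price, it is binding.
At p = 12: qd = 255 - 6·12 = 183 and qs = 4·12 - 15 = 33.
Shortage = qd - qs = 183 - 33 = 150.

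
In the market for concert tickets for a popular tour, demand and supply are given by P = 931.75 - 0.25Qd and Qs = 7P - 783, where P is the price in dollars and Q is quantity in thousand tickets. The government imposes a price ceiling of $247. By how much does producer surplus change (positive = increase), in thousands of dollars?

-247189.5

Rearranging demand gives Qd = 3727 - 4P. In a free market, 3727 - 4P = 7P - 783 gives the equilibrium P* = 410, Q* = 2087.
Since 247 < 410, the ceiling is binding.
At P = 247: Qd = 3727 - 4·247 = 2739 and Qs = 7·247 - 783 = 946.
Producer surplus without the control is ½ · (410 - 783/7) · 2087 = 4355569/14.
With the ceiling, producers sell 946 units at 247, so PS = ½ · (247 - 783/7) · 946 = 447458/7.
Change in producer surplus = 447458/7 - 4355569/14 = -247189.5.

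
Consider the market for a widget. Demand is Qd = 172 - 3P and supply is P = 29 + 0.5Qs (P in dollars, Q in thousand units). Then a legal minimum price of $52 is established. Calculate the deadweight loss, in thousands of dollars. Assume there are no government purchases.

135

Rearranging supply gives Qs = 2P - 58. Without the control the market clears where 172 - 3P = 2P - 58, i.e. P* = 46 and Q* = 34.
The floor of 52 is above the equilibrium price 46, so it binds.
At P = 52: Qd = 172 - 3·52 = 16 and Qs = 2·52 - 58 = 46.
Quantity traded falls to 16. At Q = 16 the demand price is (172 - 16)/3 = 52 and the supply price is (58 + 16)/2 = 37.
Deadweight loss = ½ · (52 - 37) · (34 - 16) = ½ · 15 · 18 = 135.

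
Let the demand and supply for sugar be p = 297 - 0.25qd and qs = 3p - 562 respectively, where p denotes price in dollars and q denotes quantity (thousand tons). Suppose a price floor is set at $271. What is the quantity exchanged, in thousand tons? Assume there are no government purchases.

104

Rearranging demand gives qd = 1188 - 4p. Equilibrium: 1188 - 4p = 3p - 562, so 1750 = 7p and p* = 250, q* = 188.
Since 271 > 250, the floor is binding.
At p = 271: qd = 1188 - 4·271 = 104 and qs = 3·271 - 562 = 251.
The quantity actually transacted is the short side, demand: 104.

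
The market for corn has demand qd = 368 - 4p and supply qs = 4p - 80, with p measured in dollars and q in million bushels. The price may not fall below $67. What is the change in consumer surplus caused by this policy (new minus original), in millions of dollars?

Without the control the market clears where 368 - 4p = 4p - 80, i.e. p* = 56 and q* = 144.
Because the floor (67) lies above the market-clearing price, it is binding.
At p = 67: qd = 368 - 4·67 = 100 and qs = 4·67 - 80 = 188.
Consumer surplus without the control is ½ · (92 - 56) · 144 = 2592.
With the floor, consumers buy 100 units at 67, so CS = ½ · (92 - 67) · 100 = 1250.
Change in consumer surplus = 1250 - 2592 = -1342.

-1342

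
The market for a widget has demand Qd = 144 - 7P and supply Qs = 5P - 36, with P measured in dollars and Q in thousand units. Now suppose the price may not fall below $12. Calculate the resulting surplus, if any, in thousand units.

0

In a free market, 144 - 7P = 5P - 36 gives the equilibrium P* = 15, Q* = 39.
The floor of 12 is below the equilibrium price 15, so it is not binding; the market clears at P* = 15, Q* = 39.
Since the control does not bind, there is no surplus.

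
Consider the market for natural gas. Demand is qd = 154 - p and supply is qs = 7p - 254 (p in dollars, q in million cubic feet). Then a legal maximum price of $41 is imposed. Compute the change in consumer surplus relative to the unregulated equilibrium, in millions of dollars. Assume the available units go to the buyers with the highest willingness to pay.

-2120

Setting quantity demanded equal to quantity supplied, 154 - p = 7p - 254, gives p* = 51 and q* = 103.
Since 41 < 51, the ceiling is binding.
At p = 41: qd = 154 - 41 = 113 and qs = 7·41 - 254 = 33.
Consumer surplus without the control is ½ · (154 - 51) · 103 = 5304.5.
With the ceiling, 33 units are sold at 41 (assume they go to the highest-value buyers). The demand price at q = 33 is 121, so CS = ½ · [(154 - 41) + (121 - 41)] · 33 = 3184.5.
Change in consumer surplus = 3184.5 - 5304.5 = -2120.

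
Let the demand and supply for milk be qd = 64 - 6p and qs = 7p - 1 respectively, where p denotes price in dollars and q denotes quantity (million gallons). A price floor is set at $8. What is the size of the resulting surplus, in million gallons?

39

Without the control the market clears where 64 - 6p = 7p - 1, i.e. p* = 5 and q* = 34.
Because the floor (8) lies above the market-clearing price, it is binding.
At p = 8: qd = 64 - 6·8 = 16 and qs = 7·8 - 1 = 55.
Surplus = qs - qd = 55 - 16 = 39.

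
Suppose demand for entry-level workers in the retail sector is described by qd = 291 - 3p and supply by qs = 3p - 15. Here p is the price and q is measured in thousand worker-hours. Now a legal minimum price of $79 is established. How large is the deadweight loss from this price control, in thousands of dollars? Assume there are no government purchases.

2352

In a free market, 291 - 3p = 3p - 15 gives the equilibrium p* = 51, q* = 138.
Since 79 > 51, the floor is binding.
At p = 79: qd = 291 - 3·79 = 54 and qs = 3·79 - 15 = 222.
Quantity traded falls to 54. At q = 54 the demand price is (291 - 54)/3 = 79 and the supply price is (15 + 54)/3 = 23.
Deadweight loss = ½ · (79 - 23) · (138 - 54) = ½ · 56 · 84 = 2352.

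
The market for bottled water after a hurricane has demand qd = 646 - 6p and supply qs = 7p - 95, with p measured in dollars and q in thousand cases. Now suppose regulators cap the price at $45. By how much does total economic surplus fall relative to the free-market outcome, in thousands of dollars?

1092

Equilibrium: 646 - 6p = 7p - 95, so 741 = 13p and p* = 57, q* = 304.
Since 45 < 57, the ceiling is binding.
At p = 45: qd = 646 - 6·45 = 376 and qs = 7·45 - 95 = 220.
Quantity traded falls to 220. At q = 220 the demand price is (646 - 220)/6 = 71 and the supply price is (95 + 220)/7 = 45.
Deadweight loss = ½ · (71 - 45) · (304 - 220) = ½ · 26 · 84 = 1092.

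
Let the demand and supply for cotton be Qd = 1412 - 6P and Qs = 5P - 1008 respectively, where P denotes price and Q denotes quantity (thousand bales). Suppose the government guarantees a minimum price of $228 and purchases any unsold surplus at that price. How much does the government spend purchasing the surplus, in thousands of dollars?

In a free market, 1412 - 6P = 5P - 1008 gives the equilibrium P* = 220, Q* = 92.
The floor of 228 is above the equilibrium price 220, so it binds.
At P = 228: Qd = 1412 - 6·228 = 44 and Qs = 5·228 - 1008 = 132.
Surplus = Qs - Qd = 88.
Government expenditure = surplus × support price = 88 × 228 = 20064.

20064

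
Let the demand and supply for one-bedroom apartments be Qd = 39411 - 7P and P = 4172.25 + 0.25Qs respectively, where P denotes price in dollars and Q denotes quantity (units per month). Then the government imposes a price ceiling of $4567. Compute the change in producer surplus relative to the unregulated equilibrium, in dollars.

-1409785

Rearranging supply gives Qs = 4P - 16689. Equilibrium: 39411 - 7P = 4P - 16689, so 56100 = 11P and P* = 5100, Q* = 3711.
Since 4567 < 5100, the ceiling is binding.
At P = 4567: Qd = 39411 - 7·4567 = 7442 and Qs = 4·4567 - 16689 = 1579.
Producer surplus without the control is ½ · (5100 - 4172.25) · 3711 = 1721440.125.
With the ceiling, producers sell 1579 units at 4567, so PS = ½ · (4567 - 4172.25) · 1579 = 311655.125.
Change in producer surplus = 311655.125 - 1721440.125 = -1409785.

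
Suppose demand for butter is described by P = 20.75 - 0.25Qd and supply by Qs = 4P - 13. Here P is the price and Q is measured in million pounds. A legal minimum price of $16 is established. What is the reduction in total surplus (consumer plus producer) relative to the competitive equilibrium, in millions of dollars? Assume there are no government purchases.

64

Rearranging demand gives Qd = 83 - 4P. Equilibrium: 83 - 4P = 4P - 13, so 96 = 8P and P* = 12, Q* = 35.
Since 16 > 12, the floor is binding.
At P = 16: Qd = 83 - 4·16 = 19 and Qs = 4·16 - 13 = 51.
Quantity traded falls to 19. At Q = 19 the demand price is (83 - 19)/4 = 16 and the supply price is (13 + 19)/4 = 8.
Deadweight loss = ½ · (16 - 8) · (35 - 19) = ½ · 8 · 16 = 64.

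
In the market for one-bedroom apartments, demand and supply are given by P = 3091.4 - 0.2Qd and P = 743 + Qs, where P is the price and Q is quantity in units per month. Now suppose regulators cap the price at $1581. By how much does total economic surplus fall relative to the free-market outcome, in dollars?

751296.6

Rearranging demand gives Qd = 15457 - 5P; rearranging supply gives Qs = P - 743. Setting quantity demanded equal to quantity supplied, 15457 - 5P = P - 743, gives P* = 2700 and Q* = 1957.
The ceiling of 1581 is below the equilibrium price 2700, so it binds.
At P = 1581: Qd = 15457 - 5·1581 = 7552 and Qs = 1581 - 743 = 838.
Quantity traded falls to 838. At Q = 838 the demand price is (15457 - 838)/5 = 2923.8 and the supply price is 743 + 838 = 1581.
Deadweight loss = ½ · (2923.8 - 1581) · (1957 - 838) = ½ · 1342.8 · 1119 = 751296.6.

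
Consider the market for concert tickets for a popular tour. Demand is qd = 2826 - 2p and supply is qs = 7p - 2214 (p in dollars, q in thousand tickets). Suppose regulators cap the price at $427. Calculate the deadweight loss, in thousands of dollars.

278601.75

Setting quantity demanded equal to quantity supplied, 2826 - 2p = 7p - 2214, gives p* = 560 and q* = 1706.
The ceiling of 427 is below the equilibrium price 560, so it binds.
At p = 427: qd = 2826 - 2·427 = 1972 and qs = 7·427 - 2214 = 775.
Quantity traded falls to 775. At q = 775 the demand price is (2826 - 775)/2 = 1025.5 and the supply price is (2214 + 775)/7 = 427.
Deadweight loss = ½ · (1025.5 - 427) · (1706 - 775) = ½ · 598.5 · 931 = 278601.75.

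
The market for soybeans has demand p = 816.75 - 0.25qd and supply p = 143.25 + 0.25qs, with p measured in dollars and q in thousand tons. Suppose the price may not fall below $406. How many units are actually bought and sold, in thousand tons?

1347

Rearranging demand gives qd = 3267 - 4p; rearranging supply gives qs = 4p - 573. Equilibrium: 3267 - 4p = 4p - 573, so 3840 = 8p and p* = 480, q* = 1347.
Since 406 is below p* = 480, the floor does not bind and the free-market outcome prevails.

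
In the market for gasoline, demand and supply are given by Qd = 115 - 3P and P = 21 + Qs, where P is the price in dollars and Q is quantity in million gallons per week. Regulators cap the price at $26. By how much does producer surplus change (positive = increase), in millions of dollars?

-72

Rearranging supply gives Qs = P - 21. Setting quantity demanded equal to quantity supplied, 115 - 3P = P - 21, gives P* = 34 and Q* = 13.
The ceiling of 26 is below the equilibrium price 34, so it binds.
At P = 26: Qd = 115 - 3·26 = 37 and Qs = 26 - 21 = 5.
Producer surplus without the control is ½ · (34 - 21) · 13 = 84.5.
With the ceiling, producers sell 5 units at 26, so PS = ½ · (26 - 21) · 5 = 12.5.
Change in producer surplus = 12.5 - 84.5 = -72.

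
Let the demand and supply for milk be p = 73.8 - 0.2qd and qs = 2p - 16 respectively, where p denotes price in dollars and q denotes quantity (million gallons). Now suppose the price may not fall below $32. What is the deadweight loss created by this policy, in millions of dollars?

0

Rearranging demand gives qd = 369 - 5p. In a free market, 369 - 5p = 2p - 16 gives the equilibrium p* = 55, q* = 94.
The floor of 32 is below the equilibrium price 55, so it is not binding; the market clears at p* = 55, q* = 94.
Since the control does not bind, no trades are prevented and deadweight loss is zero.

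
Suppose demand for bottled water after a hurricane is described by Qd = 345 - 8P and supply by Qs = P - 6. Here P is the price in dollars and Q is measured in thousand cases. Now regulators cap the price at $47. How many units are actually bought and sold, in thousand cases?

33

Setting quantity demanded equal to quantity supplied, 345 - 8P = P - 6, gives P* = 39 and Q* = 33.
Since 47 is above P* = 39, the ceiling does not bind and the free-market outcome prevails.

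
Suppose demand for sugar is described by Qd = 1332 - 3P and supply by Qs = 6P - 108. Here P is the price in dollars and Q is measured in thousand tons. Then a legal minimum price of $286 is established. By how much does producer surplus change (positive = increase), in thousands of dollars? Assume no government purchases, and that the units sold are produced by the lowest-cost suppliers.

Setting quantity demanded equal to quantity supplied, 1332 - 3P = 6P - 108, gives P* = 160 and Q* = 852.
Because the floor (286) lies above the market-clearing price, it is binding.
At P = 286: Qd = 1332 - 3·286 = 474 and Qs = 6·286 - 108 = 1608.
Producer surplus without the control is ½ · (160 - 18) · 852 = 60492.
With the floor, 474 units are sold at 286. The supply price at Q = 474 is 97, so PS = ½ · [(286 - 18) + (286 - 97)] · 474 = 108309.
Change in producer surplus = 108309 - 60492 = 47817.

47817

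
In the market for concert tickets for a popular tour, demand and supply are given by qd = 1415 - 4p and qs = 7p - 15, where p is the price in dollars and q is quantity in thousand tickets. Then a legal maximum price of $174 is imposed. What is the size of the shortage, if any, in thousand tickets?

0

Setting quantity demanded equal to quantity supplied, 1415 - 4p = 7p - 15, gives p* = 130 and q* = 895.
The ceiling of 174 is above the equilibrium price 130, so it is not binding; the market clears at p* = 130, q* = 895.
Since the control does not bind, there is no shortage.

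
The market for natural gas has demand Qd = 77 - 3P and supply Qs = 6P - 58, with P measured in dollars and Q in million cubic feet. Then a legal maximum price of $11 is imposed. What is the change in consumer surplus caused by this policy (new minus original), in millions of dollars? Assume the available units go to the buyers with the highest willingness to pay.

-64

Setting quantity demanded equal to quantity supplied, 77 - 3P = 6P - 58, gives P* = 15 and Q* = 32.
Since 11 < 15, the ceiling is binding.
At P = 11: Qd = 77 - 3·11 = 44 and Qs = 6·11 - 58 = 8.
Consumer surplus without the control is ½ · (77/3 - 15) · 32 = 512/3.
With the ceiling, 8 units are sold at 11 (assume they go to the highest-value buyers). The demand price at Q = 8 is 23, so CS = ½ · [(77/3 - 11) + (23 - 11)] · 8 = 320/3.
Change in consumer surplus = 320/3 - 512/3 = -64.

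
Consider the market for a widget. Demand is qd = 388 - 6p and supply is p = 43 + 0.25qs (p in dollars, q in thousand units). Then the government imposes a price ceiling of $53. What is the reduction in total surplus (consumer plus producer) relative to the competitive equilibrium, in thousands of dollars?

30

Rearranging supply gives qs = 4p - 172. Without the control the market clears where 388 - 6p = 4p - 172, i.e. p* = 56 and q* = 52.
The ceiling of 53 is below the equilibrium price 56, so it binds.
At p = 53: qd = 388 - 6·53 = 70 and qs = 4·53 - 172 = 40.
Quantity traded falls to 40. At q = 40 the demand price is (388 - 40)/6 = 58 and the supply price is (172 + 40)/4 = 53.
Deadweight loss = ½ · (58 - 53) · (52 - 40) = ½ · 5 · 12 = 30.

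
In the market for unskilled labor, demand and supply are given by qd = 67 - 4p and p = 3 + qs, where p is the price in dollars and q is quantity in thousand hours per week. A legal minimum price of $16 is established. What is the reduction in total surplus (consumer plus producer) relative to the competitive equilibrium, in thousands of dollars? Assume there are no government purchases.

40

Rearranging supply gives qs = p - 3. Setting quantity demanded equal to quantity supplied, 67 - 4p = p - 3, gives p* = 14 and q* = 11.
Since 16 > 14, the floor is binding.
At p = 16: qd = 67 - 4·16 = 3 and qs = 16 - 3 = 13.
Quantity traded falls to 3. At q = 3 the demand price is (67 - 3)/4 = 16 and the supply price is 3 + 3 = 6.
Deadweight loss = ½ · (16 - 6) · (11 - 3) = ½ · 10 · 8 = 40.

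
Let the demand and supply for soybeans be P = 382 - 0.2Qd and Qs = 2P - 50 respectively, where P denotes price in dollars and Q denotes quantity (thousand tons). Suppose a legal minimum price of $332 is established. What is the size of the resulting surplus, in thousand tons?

364

Rearranging demand gives Qd = 1910 - 5P. Without the control the market clears where 1910 - 5P = 2P - 50, i.e. P* = 280 and Q* = 510.
The floor of 332 is above the equilibrium price 280, so it binds.
At P = 332: Qd = 1910 - 5·332 = 250 and Qs = 2·332 - 50 = 614.
Surplus = Qs - Qd = 614 - 250 = 364.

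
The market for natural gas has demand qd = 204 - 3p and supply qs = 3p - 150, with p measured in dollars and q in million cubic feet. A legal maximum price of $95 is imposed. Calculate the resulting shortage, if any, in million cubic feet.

Equilibrium: 204 - 3p = 3p - 150, so 354 = 6p and p* = 59, q* = 27.
Since 95 is above p* = 59, the ceiling does not bind and the free-market outcome prevails.
Since the control does not bind, there is no shortage.

0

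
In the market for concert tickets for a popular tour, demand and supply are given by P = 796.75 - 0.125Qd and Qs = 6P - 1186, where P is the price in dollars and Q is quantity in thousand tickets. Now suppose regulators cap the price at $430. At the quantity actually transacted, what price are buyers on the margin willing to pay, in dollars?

Rearranging demand gives Qd = 6374 - 8P. Without the control the market clears where 6374 - 8P = 6P - 1186, i.e. P* = 540 and Q* = 2054.
Since 430 < 540, the ceiling is binding.
At P = 430: Qd = 6374 - 8·430 = 2934 and Qs = 6·430 - 1186 = 1394.
Only 1394 units reach the market. On the demand curve, the marginal buyer's willingness to pay at Q = 1394 is (6374 - 1394)/8 = 622.5.

622.5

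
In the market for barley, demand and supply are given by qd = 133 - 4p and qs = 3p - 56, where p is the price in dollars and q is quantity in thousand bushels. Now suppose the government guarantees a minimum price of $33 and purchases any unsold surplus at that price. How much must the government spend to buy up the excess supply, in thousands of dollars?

Equilibrium: 133 - 4p = 3p - 56, so 189 = 7p and p* = 27, q* = 25.
Because the floor (33) lies above the market-clearing price, it is binding.
At p = 33: qd = 133 - 4·33 = 1 and qs = 3·33 - 56 = 43.
Surplus = qs - qd = 42.
Government expenditure = surplus × support price = 42 × 33 = 1386.

1386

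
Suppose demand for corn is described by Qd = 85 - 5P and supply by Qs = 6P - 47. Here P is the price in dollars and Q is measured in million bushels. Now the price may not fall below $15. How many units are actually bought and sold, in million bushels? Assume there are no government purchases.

10

Equilibrium: 85 - 5P = 6P - 47, so 132 = 11P and P* = 12, Q* = 25.
Since 15 > 12, the floor is binding.
At P = 15: Qd = 85 - 5·15 = 10 and Qs = 6·15 - 47 = 43.
The quantity actually transacted is the short side, demand: 10.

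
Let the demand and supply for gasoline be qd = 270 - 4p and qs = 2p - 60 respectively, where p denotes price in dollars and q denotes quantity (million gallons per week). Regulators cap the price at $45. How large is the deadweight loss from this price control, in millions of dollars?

In a free market, 270 - 4p = 2p - 60 gives the equilibrium p* = 55, q* = 50.
Since 45 < 55, the ceiling is binding.
At p = 45: qd = 270 - 4·45 = 90 and qs = 2·45 - 60 = 30.
Quantity traded falls to 30. At q = 30 the demand price is (270 - 30)/4 = 60 and the supply price is (60 + 30)/2 = 45.
Deadweight loss = ½ · (60 - 45) · (50 - 30) = ½ · 15 · 20 = 150.

150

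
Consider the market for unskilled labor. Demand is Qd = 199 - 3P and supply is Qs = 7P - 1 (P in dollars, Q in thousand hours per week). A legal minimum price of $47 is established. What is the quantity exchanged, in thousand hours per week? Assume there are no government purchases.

Setting quantity demanded equal to quantity supplied, 199 - 3P = 7P - 1, gives P* = 20 and Q* = 139.
Because the floor (47) lies above the market-clearing price, it is binding.
At P = 47: Qd = 199 - 3·47 = 58 and Qs = 7·47 - 1 = 328.
The quantity actually transacted is the short side, demand: 58.

58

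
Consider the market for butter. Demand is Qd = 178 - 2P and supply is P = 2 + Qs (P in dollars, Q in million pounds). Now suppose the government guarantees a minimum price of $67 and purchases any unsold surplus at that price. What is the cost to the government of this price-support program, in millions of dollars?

1407

Rearranging supply gives Qs = P - 2. In a free market, 178 - 2P = P - 2 gives the equilibrium P* = 60, Q* = 58.
The floor of 67 is above the equilibrium price 60, so it binds.
At P = 67: Qd = 178 - 2·67 = 44 and Qs = 67 - 2 = 65.
Surplus = Qs - Qd = 21.
Government expenditure = surplus × support price = 21 × 67 = 1407.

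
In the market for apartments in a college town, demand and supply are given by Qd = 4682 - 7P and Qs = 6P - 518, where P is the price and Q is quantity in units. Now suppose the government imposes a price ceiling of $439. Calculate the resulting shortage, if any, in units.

0

Without the control the market clears where 4682 - 7P = 6P - 518, i.e. P* = 400 and Q* = 1882.
Since 439 is above P* = 400, the ceiling does not bind and the free-market outcome prevails.
Since the control does not bind, there is no shortage.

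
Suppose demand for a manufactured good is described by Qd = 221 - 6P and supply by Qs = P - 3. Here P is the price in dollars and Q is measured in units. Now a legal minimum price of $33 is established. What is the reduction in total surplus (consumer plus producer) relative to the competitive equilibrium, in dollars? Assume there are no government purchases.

Setting quantity demanded equal to quantity supplied, 221 - 6P = P - 3, gives P* = 32 and Q* = 29.
The floor of 33 is above the equilibrium price 32, so it binds.
At P = 33: Qd = 221 - 6·33 = 23 and Qs = 33 - 3 = 30.
Quantity traded falls to 23. At Q = 23 the demand price is (221 - 23)/6 = 33 and the supply price is 3 + 23 = 26.
Deadweight loss = ½ · (33 - 26) · (29 - 23) = ½ · 7 · 6 = 21.

21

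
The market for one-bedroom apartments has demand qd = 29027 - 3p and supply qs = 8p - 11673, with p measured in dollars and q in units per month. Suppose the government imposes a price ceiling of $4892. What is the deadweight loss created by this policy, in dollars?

0

Equilibrium: 29027 - 3p = 8p - 11673, so 40700 = 11p and p* = 3700, q* = 17927.
Since 4892 is above p* = 3700, the ceiling does not bind and the free-market outcome prevails.
Since the control does not bind, no trades are prevented and deadweight loss is zero.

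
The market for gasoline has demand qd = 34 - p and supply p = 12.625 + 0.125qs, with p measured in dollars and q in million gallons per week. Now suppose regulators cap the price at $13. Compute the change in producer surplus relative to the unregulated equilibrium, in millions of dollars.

-22

Rearranging supply gives qs = 8p - 101. Equilibrium: 34 - p = 8p - 101, so 135 = 9p and p* = 15, q* = 19.
Since 13 < 15, the ceiling is binding.
At p = 13: qd = 34 - 13 = 21 and qs = 8·13 - 101 = 3.
Producer surplus without the control is ½ · (15 - 12.625) · 19 = 22.5625.
With the ceiling, producers sell 3 units at 13, so PS = ½ · (13 - 12.625) · 3 = 0.5625.
Change in producer surplus = 0.5625 - 22.5625 = -22.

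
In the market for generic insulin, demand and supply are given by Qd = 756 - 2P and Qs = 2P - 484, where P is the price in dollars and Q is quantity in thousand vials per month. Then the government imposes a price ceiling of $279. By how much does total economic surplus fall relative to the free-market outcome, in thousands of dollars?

Equilibrium: 756 - 2P = 2P - 484, so 1240 = 4P and P* = 310, Q* = 136.
Because the ceiling (279) lies below the market-clearing price, it is binding.
At P = 279: Qd = 756 - 2·279 = 198 and Qs = 2·279 - 484 = 74.
Quantity traded falls to 74. At Q = 74 the demand price is (756 - 74)/2 = 341 and the supply price is (484 + 74)/2 = 279.
Deadweight loss = ½ · (341 - 279) · (136 - 74) = ½ · 62 · 62 = 1922.

1922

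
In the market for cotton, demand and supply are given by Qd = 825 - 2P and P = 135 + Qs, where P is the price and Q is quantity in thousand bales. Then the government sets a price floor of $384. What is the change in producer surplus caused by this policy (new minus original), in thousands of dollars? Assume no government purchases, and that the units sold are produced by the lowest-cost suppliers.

Rearranging supply gives Qs = P - 135. In a free market, 825 - 2P = P - 135 gives the equilibrium P* = 320, Q* = 185.
Since 384 > 320, the floor is binding.
At P = 384: Qd = 825 - 2·384 = 57 and Qs = 384 - 135 = 249.
Producer surplus without the control is ½ · (320 - 135) · 185 = 17112.5.
With the floor, 57 units are sold at 384. The supply price at Q = 57 is 192, so PS = ½ · [(384 - 135) + (384 - 192)] · 57 = 12568.5.
Change in producer surplus = 12568.5 - 17112.5 = -4544.

-4544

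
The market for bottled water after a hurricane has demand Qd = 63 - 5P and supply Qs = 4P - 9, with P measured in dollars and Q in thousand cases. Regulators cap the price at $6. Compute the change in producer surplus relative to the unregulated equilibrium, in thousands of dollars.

In a free market, 63 - 5P = 4P - 9 gives the equilibrium P* = 8, Q* = 23.
The ceiling of 6 is below the equilibrium price 8, so it binds.
At P = 6: Qd = 63 - 5·6 = 33 and Qs = 4·6 - 9 = 15.
Producer surplus without the control is ½ · (8 - 2.25) · 23 = 66.125.
With the ceiling, producers sell 15 units at 6, so PS = ½ · (6 - 2.25) · 15 = 28.125.
Change in producer surplus = 28.125 - 66.125 = -38.

-38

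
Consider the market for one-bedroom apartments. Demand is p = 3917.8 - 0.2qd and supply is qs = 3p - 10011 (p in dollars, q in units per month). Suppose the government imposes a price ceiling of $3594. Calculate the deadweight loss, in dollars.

26966.4

Rearranging demand gives qd = 19589 - 5p. Without the control the market clears where 19589 - 5p = 3p - 10011, i.e. p* = 3700 and q* = 1089.
Because the ceiling (3594) lies below the market-clearing price, it is binding.
At p = 3594: qd = 19589 - 5·3594 = 1619 and qs = 3·3594 - 10011 = 771.
Quantity traded falls to 771. At q = 771 the demand price is (19589 - 771)/5 = 3763.6 and the supply price is (10011 + 771)/3 = 3594.
Deadweight loss = ½ · (3763.6 - 3594) · (1089 - 771) = ½ · 169.6 · 318 = 26966.4.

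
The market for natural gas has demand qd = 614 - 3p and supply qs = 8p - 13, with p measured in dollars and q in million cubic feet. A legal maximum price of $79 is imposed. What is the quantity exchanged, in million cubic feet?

Setting quantity demanded equal to quantity supplied, 614 - 3p = 8p - 13, gives p* = 57 and q* = 443.
The ceiling of 79 is above the equilibrium price 57, so it is not binding; the market clears at p* = 57, q* = 443.

443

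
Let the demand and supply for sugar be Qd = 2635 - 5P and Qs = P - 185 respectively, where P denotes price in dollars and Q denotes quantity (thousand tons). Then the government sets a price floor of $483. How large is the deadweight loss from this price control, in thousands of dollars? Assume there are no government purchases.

Equilibrium: 2635 - 5P = P - 185, so 2820 = 6P and P* = 470, Q* = 285.
Since 483 > 470, the floor is binding.
At P = 483: Qd = 2635 - 5·483 = 220 and Qs = 483 - 185 = 298.
Quantity traded falls to 220. At Q = 220 the demand price is (2635 - 220)/5 = 483 and the supply price is 185 + 220 = 405.
Deadweight loss = ½ · (483 - 405) · (285 - 220) = ½ · 78 · 65 = 2535.

2535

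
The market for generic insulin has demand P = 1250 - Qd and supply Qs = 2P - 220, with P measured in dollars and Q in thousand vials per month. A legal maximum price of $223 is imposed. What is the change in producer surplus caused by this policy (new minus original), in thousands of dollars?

-131631

Rearranging demand gives Qd = 1250 - P. In a free market, 1250 - P = 2P - 220 gives the equilibrium P* = 490, Q* = 760.
Since 223 < 490, the ceiling is binding.
At P = 223: Qd = 1250 - 223 = 1027 and Qs = 2·223 - 220 = 226.
Producer surplus without the control is ½ · (490 - 110) · 760 = 144400.
With the ceiling, producers sell 226 units at 223, so PS = ½ · (223 - 110) · 226 = 12769.
Change in producer surplus = 12769 - 144400 = -131631.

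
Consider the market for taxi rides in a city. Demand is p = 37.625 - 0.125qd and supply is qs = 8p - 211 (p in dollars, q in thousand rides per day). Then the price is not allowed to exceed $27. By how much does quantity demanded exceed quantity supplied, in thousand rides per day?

80

Rearranging demand gives qd = 301 - 8p. Setting quantity demanded equal to quantity supplied, 301 - 8p = 8p - 211, gives p* = 32 and q* = 45.
Since 27 < 32, the ceiling is binding.
At p = 27: qd = 301 - 8·27 = 85 and qs = 8·27 - 211 = 5.
Shortage = qd - qs = 85 - 5 = 80.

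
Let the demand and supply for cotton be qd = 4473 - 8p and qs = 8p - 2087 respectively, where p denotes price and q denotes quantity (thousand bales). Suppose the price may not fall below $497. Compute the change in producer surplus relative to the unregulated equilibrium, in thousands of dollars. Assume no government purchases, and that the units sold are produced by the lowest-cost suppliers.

Equilibrium: 4473 - 8p = 8p - 2087, so 6560 = 16p and p* = 410, q* = 1193.
Because the floor (497) lies above the market-clearing price, it is binding.
At p = 497: qd = 4473 - 8·497 = 497 and qs = 8·497 - 2087 = 1889.
Producer surplus without the control is ½ · (410 - 260.875) · 1193 = 88953.0625.
With the floor, 497 units are sold at 497. The supply price at q = 497 is 323, so PS = ½ · [(497 - 260.875) + (497 - 323)] · 497 = 101916.0625.
Change in producer surplus = 101916.0625 - 88953.0625 = 12963.

12963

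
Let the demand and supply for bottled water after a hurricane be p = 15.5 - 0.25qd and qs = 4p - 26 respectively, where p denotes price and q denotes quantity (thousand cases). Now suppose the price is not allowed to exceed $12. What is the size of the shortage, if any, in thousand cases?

0

Rearranging demand gives qd = 62 - 4p. Setting quantity demanded equal to quantity supplied, 62 - 4p = 4p - 26, gives p* = 11 and q* = 18.
Since 12 is above p* = 11, the ceiling does not bind and the free-market outcome prevails.
Since the control does not bind, there is no shortage.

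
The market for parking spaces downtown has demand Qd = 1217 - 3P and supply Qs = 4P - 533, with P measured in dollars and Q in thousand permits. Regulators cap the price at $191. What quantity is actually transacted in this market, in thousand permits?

231

Without the control the market clears where 1217 - 3P = 4P - 533, i.e. P* = 250 and Q* = 467.
Because the ceiling (191) lies below the market-clearing price, it is binding.
At P = 191: Qd = 1217 - 3·191 = 644 and Qs = 4·191 - 533 = 231.
The quantity actually transacted is the short side, supply: 231.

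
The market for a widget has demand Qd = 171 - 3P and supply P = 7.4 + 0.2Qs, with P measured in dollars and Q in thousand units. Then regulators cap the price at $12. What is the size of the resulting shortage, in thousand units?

112

Rearranging supply gives Qs = 5P - 37. Setting quantity demanded equal to quantity supplied, 171 - 3P = 5P - 37, gives P* = 26 and Q* = 93.
The ceiling of 12 is below the equilibrium price 26, so it binds.
At P = 12: Qd = 171 - 3·12 = 135 and Qs = 5·12 - 37 = 23.
Shortage = Qd - Qs = 135 - 23 = 112.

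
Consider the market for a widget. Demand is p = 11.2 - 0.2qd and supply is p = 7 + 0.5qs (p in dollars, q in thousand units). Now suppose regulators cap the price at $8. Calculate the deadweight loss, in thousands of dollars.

Rearranging demand gives qd = 56 - 5p; rearranging supply gives qs = 2p - 14. In a free market, 56 - 5p = 2p - 14 gives the equilibrium p* = 10, q* = 6.
Since 8 < 10, the ceiling is binding.
At p = 8: qd = 56 - 5·8 = 16 and qs = 2·8 - 14 = 2.
Quantity traded falls to 2. At q = 2 the demand price is (56 - 2)/5 = 10.8 and the supply price is (14 + 2)/2 = 8.
Deadweight loss = ½ · (10.8 - 8) · (6 - 2) = ½ · 2.8 · 4 = 5.6.

5.6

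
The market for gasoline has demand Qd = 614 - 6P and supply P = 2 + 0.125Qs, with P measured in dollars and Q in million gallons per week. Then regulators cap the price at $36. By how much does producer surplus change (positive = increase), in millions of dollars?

-2772

Rearranging supply gives Qs = 8P - 16. Without the control the market clears where 614 - 6P = 8P - 16, i.e. P* = 45 and Q* = 344.
Because the ceiling (36) lies below the market-clearing price, it is binding.
At P = 36: Qd = 614 - 6·36 = 398 and Qs = 8·36 - 16 = 272.
Producer surplus without the control is ½ · (45 - 2) · 344 = 7396.
With the ceiling, producers sell 272 units at 36, so PS = ½ · (36 - 2) · 272 = 4624.
Change in producer surplus = 4624 - 7396 = -2772.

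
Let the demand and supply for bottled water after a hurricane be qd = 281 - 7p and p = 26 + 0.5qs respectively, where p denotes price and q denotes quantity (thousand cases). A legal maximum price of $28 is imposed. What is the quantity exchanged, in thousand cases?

4

Rearranging supply gives qs = 2p - 52. Without the control the market clears where 281 - 7p = 2p - 52, i.e. p* = 37 and q* = 22.
Because the ceiling (28) lies below the market-clearing price, it is binding.
At p = 28: qd = 281 - 7·28 = 85 and qs = 2·28 - 52 = 4.
The quantity actually transacted is the short side, supply: 4.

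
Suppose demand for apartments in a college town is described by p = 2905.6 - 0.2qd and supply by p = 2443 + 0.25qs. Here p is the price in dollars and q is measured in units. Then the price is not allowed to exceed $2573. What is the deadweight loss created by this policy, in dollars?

58064.4

Rearranging demand gives qd = 14528 - 5p; rearranging supply gives qs = 4p - 9772. Equilibrium: 14528 - 5p = 4p - 9772, so 24300 = 9p and p* = 2700, q* = 1028.
The ceiling of 2573 is below the equilibrium price 2700, so it binds.
At p = 2573: qd = 14528 - 5·2573 = 1663 and qs = 4·2573 - 9772 = 520.
Quantity traded falls to 520. At q = 520 the demand price is (14528 - 520)/5 = 2801.6 and the supply price is (9772 + 520)/4 = 2573.
Deadweight loss = ½ · (2801.6 - 2573) · (1028 - 520) = ½ · 228.6 · 508 = 58064.4.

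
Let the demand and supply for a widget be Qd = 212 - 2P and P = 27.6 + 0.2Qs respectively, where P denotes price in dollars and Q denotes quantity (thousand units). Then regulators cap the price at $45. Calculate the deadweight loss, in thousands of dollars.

218.75

Rearranging supply gives Qs = 5P - 138. Equilibrium: 212 - 2P = 5P - 138, so 350 = 7P and P* = 50, Q* = 112.
Because the ceiling (45) lies below the market-clearing price, it is binding.
At P = 45: Qd = 212 - 2·45 = 122 and Qs = 5·45 - 138 = 87.
Quantity traded falls to 87. At Q = 87 the demand price is (212 - 87)/2 = 62.5 and the supply price is (138 + 87)/5 = 45.
Deadweight loss = ½ · (62.5 - 45) · (112 - 87) = ½ · 17.5 · 25 = 218.75.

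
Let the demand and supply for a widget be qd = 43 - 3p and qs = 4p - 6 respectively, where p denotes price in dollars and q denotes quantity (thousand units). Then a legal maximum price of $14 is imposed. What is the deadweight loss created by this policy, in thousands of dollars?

0

In a free market, 43 - 3p = 4p - 6 gives the equilibrium p* = 7, q* = 22.
Since 14 is above p* = 7, the ceiling does not bind and the free-market outcome prevails.
Since the control does not bind, no trades are prevented and deadweight loss is zero.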